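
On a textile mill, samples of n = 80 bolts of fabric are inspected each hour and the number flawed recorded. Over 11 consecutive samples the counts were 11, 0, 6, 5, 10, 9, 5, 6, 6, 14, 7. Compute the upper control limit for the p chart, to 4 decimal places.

p̄ = Σdᵢ / (k·n) = 79 / (11 × 80) = 0.08977
UCL = p̄ + 3·√(p̄(1−p̄)/n) = 0.08977 + 3 × √(0.08977×0.91023/80) = 0.08977 + 3 × 0.03196 = 0.18565

0.1857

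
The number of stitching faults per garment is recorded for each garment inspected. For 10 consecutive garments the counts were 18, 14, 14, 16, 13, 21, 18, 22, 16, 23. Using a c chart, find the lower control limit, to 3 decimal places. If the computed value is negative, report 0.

c̄ = (18 + 14 + 14 + 16 + 13 + 21 + 18 + 22 + 16 + 23) / 10 = 175 / 10 = 17.5000
LCL = c̄ − 3√c̄ = 17.5000 − 3 × 4.1833 = 4.9501

4.950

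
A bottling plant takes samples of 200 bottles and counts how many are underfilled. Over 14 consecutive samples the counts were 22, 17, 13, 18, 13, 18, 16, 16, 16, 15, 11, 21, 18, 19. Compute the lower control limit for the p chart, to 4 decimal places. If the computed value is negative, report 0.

0.0246

p̄ = Σdᵢ / (k·n) = 233 / (14 × 200) = 0.08321
LCL = p̄ − 3·√(p̄(1−p̄)/n) = 0.08321 − 3 × 0.01953 = 0.02462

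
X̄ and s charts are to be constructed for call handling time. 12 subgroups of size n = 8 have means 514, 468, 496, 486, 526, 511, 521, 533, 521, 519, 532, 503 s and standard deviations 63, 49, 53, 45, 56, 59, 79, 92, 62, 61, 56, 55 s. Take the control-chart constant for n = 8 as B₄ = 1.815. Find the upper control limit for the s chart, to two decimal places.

110.41

s̄ = (63 + 49 + 53 + 45 + 56 + 59 + 79 + 92 + 62 + 61 + 56 + 55) / 12 = 60.8333
UCL_s = B₄·s̄ = 1.815 × 60.8333 = 110.4125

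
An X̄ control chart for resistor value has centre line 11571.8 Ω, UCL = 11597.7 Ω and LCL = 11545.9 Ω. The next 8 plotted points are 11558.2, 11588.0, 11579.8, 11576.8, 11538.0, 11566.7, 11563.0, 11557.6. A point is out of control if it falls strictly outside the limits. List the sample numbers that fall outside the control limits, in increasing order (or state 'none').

Compare each point to [11545.9, 11597.7]: sample 5 = 11538.0 < LCL.

5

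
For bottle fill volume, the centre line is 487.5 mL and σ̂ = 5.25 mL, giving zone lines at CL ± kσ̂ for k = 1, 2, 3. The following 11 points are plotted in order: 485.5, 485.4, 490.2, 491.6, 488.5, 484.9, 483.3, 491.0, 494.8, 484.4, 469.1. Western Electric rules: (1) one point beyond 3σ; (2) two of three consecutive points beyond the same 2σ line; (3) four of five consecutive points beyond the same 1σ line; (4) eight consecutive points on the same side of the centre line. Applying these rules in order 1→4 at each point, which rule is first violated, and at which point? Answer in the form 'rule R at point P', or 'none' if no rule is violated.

Zone of each point (C = within 1σ̂, B = 1σ̂–2σ̂, A = 2σ̂–3σ̂, * = beyond 3σ̂; sign = side of CL): 1:-C, 2:-C, 3:+C, 4:+C, 5:+C, 6:-C, 7:-C, 8:+C, 9:+B, 10:-C, 11:-*
Rule 1 (one point beyond the 3σ limits) is satisfied at point 11.

rule 1 at point 11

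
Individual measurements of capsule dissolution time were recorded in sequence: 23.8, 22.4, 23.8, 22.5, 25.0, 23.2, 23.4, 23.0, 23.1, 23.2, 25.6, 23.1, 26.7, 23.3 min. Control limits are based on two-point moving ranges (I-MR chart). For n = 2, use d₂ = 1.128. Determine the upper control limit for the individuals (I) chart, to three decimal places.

28.038

X̄ = (23.8 + 22.4 + 23.8 + 22.5 + 25.0 + 23.2 + 23.4 + 23.0 + 23.1 + 23.2 + 25.6 + 23.1 + 26.7 + 23.3) / 14 = 23.7214
Moving ranges: 1.4, 1.4, 1.3, 2.5, 1.8, 0.2, 0.4, 0.1, 0.1, 2.4, 2.5, 3.6, 3.4; M̄R̄ = 21.1000 / 13 = 1.6231
UCL = X̄ + 3·M̄R̄/d₂ = 23.7214 + 3 × 1.6231 / 1.128 = 28.0381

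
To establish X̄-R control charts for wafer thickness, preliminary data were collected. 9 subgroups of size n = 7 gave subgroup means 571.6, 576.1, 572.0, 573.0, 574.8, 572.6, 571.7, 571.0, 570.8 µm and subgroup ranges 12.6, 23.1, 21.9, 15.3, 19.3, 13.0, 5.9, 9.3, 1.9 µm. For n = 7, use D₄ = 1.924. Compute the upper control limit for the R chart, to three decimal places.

R̄ = (12.6 + 23.1 + 21.9 + 15.3 + 19.3 + 13.0 + 5.9 + 9.3 + 1.9) / 9 = 122.3000 / 9 = 13.5889
UCL_R = D₄·R̄ = 1.924 × 13.5889 = 26.1450

26.145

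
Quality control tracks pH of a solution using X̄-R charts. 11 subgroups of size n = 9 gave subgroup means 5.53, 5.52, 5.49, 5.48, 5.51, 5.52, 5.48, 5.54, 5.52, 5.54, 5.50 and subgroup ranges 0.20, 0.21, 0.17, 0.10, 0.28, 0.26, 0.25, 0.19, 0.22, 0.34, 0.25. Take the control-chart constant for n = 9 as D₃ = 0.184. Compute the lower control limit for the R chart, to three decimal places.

0.041

R̄ = (0.20 + 0.21 + 0.17 + 0.10 + 0.28 + 0.26 + 0.25 + 0.19 + 0.22 + 0.34 + 0.25) / 11 = 2.4700 / 11 = 0.2245
LCL_R = D₃·R̄ = 0.184 × 0.2245 = 0.0413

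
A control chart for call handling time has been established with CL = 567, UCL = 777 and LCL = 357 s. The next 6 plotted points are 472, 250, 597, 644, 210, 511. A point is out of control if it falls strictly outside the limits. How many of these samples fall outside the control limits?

Compare each point to [357, 777]: sample 2 = 250 < LCL; sample 5 = 210 < LCL.

2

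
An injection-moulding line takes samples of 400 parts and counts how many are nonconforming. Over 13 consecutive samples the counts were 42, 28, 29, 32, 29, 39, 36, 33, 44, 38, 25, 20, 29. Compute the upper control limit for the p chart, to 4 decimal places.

p̄ = Σdᵢ / (k·n) = 424 / (13 × 400) = 0.08154
UCL = p̄ + 3·√(p̄(1−p̄)/n) = 0.08154 + 3 × √(0.08154×0.91846/400) = 0.08154 + 3 × 0.01368 = 0.12259

0.1226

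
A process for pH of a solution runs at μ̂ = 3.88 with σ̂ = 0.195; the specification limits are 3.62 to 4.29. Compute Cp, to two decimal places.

Cp = (USL − LSL) / (6σ̂) = (4.29 − 3.62) / (6 × 0.195) = 0.6700 / 1.1700 = 0.5726

0.57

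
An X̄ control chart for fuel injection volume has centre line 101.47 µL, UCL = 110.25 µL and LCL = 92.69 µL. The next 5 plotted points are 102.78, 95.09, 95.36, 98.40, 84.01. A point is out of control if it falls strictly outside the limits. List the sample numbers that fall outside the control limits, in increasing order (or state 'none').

Compare each point to [92.69, 110.25]: sample 5 = 84.01 < LCL.

5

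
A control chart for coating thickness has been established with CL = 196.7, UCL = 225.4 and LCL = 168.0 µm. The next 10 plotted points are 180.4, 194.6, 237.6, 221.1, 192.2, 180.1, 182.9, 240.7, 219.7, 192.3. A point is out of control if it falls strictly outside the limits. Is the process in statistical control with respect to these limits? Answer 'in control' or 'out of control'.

out of control

Compare each point to [168.0, 225.4]: sample 3 = 237.6 > UCL; sample 8 = 240.7 > UCL.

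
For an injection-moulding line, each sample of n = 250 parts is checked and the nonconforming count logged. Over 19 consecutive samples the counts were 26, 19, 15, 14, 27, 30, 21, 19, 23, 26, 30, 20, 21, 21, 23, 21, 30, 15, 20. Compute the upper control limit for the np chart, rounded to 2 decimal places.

35.64

p̄ = Σdᵢ / (k·n) = 421 / (19 × 250) = 0.08863
UCL = np̄ + 3·√(np̄(1−p̄)) = 22.1579 + 3 × √(22.1579×0.91137) = 22.1579 + 3 × 4.4938 = 35.6392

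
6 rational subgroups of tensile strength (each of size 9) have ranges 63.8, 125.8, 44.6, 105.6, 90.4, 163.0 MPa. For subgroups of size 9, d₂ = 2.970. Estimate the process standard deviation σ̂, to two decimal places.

R̄ = (63.8 + 125.8 + 44.6 + 105.6 + 90.4 + 163.0) / 6 = 98.8667
σ̂ = R̄ / d₂ = 98.8667 / 2.970 = 33.2884

33.29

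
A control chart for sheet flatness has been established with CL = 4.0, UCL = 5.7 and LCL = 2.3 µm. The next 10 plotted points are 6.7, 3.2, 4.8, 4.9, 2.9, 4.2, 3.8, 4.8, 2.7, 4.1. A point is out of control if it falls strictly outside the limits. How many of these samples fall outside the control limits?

Compare each point to [2.3, 5.7]: sample 1 = 6.7 > UCL.

1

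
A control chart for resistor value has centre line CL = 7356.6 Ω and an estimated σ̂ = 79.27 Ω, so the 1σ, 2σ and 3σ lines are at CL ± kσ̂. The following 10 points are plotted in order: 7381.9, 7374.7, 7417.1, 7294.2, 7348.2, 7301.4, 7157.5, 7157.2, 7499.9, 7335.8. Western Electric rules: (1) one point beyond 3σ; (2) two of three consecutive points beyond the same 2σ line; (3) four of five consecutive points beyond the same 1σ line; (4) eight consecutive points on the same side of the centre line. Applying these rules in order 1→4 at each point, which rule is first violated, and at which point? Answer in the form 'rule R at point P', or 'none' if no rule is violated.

rule 2 at point 8

Zone of each point (C = within 1σ̂, B = 1σ̂–2σ̂, A = 2σ̂–3σ̂, * = beyond 3σ̂; sign = side of CL): 1:+C, 2:+C, 3:+C, 4:-C, 5:-C, 6:-C, 7:-A, 8:-A, 9:+B, 10:-C
Rule 2 (two of three consecutive points beyond the same 2σ limit) is satisfied at point 8.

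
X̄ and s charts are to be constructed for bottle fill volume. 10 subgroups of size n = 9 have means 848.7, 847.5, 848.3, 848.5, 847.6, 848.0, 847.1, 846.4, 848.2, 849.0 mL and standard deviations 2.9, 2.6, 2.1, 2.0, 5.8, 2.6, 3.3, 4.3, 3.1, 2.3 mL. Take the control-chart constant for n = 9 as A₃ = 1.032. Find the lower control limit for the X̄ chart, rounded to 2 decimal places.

844.73

X̄̄ = (848.7 + 847.5 + 848.3 + 848.5 + 847.6 + 848.0 + 847.1 + 846.4 + 848.2 + 849.0) / 10 = 847.9300
s̄ = (2.9 + 2.6 + 2.1 + 2.0 + 5.8 + 2.6 + 3.3 + 4.3 + 3.1 + 2.3) / 10 = 3.1000
LCL = X̄̄ − A₃·s̄ = 847.9300 − 1.032 × 3.1000 = 844.7308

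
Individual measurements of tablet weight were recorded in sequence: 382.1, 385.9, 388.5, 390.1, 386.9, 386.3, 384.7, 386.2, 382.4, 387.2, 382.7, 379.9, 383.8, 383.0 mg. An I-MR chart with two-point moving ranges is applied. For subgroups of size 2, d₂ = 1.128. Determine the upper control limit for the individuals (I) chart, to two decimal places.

X̄ = (382.1 + 385.9 + 388.5 + 390.1 + 386.9 + 386.3 + 384.7 + 386.2 + 382.4 + 387.2 + 382.7 + 379.9 + 383.8 + 383.0) / 14 = 384.9786
Moving ranges: 3.8, 2.6, 1.6, 3.2, 0.6, 1.6, 1.5, 3.8, 4.8, 4.5, 2.8, 3.9, 0.8; M̄R̄ = 35.5000 / 13 = 2.7308
UCL = X̄ + 3·M̄R̄/d₂ = 384.9786 + 3 × 2.7308 / 1.128 = 392.2413

392.24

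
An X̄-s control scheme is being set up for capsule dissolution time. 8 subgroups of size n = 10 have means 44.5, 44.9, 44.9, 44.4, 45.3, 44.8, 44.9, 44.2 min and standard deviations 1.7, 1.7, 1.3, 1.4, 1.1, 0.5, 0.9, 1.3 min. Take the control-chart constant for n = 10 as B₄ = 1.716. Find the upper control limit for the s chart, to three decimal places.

2.124

s̄ = (1.7 + 1.7 + 1.3 + 1.4 + 1.1 + 0.5 + 0.9 + 1.3) / 8 = 1.2375
UCL_s = B₄·s̄ = 1.716 × 1.2375 = 2.1235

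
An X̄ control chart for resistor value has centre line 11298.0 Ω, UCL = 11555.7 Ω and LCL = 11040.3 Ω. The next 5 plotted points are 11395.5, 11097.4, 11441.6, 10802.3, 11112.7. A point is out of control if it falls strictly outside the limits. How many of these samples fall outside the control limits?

1

Compare each point to [11040.3, 11555.7]: sample 4 = 10802.3 < LCL.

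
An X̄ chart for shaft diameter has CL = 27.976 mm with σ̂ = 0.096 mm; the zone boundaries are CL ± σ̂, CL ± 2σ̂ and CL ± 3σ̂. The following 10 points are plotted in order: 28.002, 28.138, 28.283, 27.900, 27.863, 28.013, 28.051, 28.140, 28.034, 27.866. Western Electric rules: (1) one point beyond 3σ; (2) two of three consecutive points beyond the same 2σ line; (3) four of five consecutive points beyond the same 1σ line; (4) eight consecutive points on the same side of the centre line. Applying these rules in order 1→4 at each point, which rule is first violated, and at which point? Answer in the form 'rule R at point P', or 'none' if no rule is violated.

rule 1 at point 3

Zone of each point (C = within 1σ̂, B = 1σ̂–2σ̂, A = 2σ̂–3σ̂, * = beyond 3σ̂; sign = side of CL): 1:+C, 2:+B, 3:+*, 4:-C, 5:-B, 6:+C, 7:+C, 8:+B, 9:+C, 10:-B
Rule 1 (one point beyond the 3σ limits) is satisfied at point 3.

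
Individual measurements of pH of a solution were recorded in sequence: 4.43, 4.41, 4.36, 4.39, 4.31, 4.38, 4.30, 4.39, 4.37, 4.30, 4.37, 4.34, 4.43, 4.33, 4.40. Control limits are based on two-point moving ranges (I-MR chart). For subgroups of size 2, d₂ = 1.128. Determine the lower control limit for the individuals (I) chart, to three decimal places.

X̄ = (4.43 + 4.41 + 4.36 + 4.39 + 4.31 + 4.38 + 4.30 + 4.39 + 4.37 + 4.30 + 4.37 + 4.34 + 4.43 + 4.33 + 4.40) / 15 = 4.3673
Moving ranges: 0.02, 0.05, 0.03, 0.08, 0.07, 0.08, 0.09, 0.02, 0.07, 0.07, 0.03, 0.09, 0.10, 0.07; M̄R̄ = 0.8700 / 14 = 0.0621
LCL = X̄ − 3·M̄R̄/d₂ = 4.3673 − 3 × 0.0621 / 1.128 = 4.2021

4.202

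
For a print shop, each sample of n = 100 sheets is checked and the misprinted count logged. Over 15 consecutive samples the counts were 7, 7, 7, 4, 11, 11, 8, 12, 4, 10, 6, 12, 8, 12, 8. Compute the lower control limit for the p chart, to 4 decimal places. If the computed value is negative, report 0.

p̄ = Σdᵢ / (k·n) = 127 / (15 × 100) = 0.08467
LCL = p̄ − 3·√(p̄(1−p̄)/n) = 0.08467 − 3 × 0.02784 = 0.00115

0.0012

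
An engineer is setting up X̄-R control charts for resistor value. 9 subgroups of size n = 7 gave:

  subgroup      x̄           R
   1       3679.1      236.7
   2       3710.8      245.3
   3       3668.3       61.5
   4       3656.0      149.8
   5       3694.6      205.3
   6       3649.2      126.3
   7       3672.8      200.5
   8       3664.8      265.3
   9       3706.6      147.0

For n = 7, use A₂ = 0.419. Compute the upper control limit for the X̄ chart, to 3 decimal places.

X̄̄ = (3679.1 + 3710.8 + 3668.3 + 3656.0 + 3694.6 + 3649.2 + 3672.8 + 3664.8 + 3706.6) / 9 = 33102.2000 / 9 = 3678.0222
R̄ = (236.7 + 245.3 + 61.5 + 149.8 + 205.3 + 126.3 + 200.5 + 265.3 + 147.0) / 9 = 1637.7000 / 9 = 181.9667
UCL = X̄̄ + A₂·R̄ = 3678.0222 + 0.419 × 181.9667 = 3754.2663

3754.266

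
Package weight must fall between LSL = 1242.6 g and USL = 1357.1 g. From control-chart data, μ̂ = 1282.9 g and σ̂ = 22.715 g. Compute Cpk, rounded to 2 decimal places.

0.59

Cpu = (USL − μ̂) / (3σ̂) = (1357.1 − 1282.9) / (3 × 22.715) = 1.0889; Cpl = (μ̂ − LSL) / (3σ̂) = (1282.9 − 1242.6) / (3 × 22.715) = 0.5914; Cpk = min(Cpu, Cpl) = 0.5914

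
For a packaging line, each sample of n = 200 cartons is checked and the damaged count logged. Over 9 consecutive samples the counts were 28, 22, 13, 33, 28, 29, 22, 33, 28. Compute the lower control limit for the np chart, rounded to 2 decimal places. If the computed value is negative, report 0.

p̄ = Σdᵢ / (k·n) = 236 / (9 × 200) = 0.13111
LCL = np̄ − 3·√(np̄(1−p̄)) = 26.2222 − 3 × 4.7733 = 11.9024

11.90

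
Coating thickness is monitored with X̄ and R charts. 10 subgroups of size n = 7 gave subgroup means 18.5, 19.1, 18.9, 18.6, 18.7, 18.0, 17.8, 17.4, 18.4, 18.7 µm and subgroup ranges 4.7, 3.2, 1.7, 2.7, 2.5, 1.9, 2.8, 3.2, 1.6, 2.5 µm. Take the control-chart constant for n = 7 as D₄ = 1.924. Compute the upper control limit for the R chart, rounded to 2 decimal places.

R̄ = (4.7 + 3.2 + 1.7 + 2.7 + 2.5 + 1.9 + 2.8 + 3.2 + 1.6 + 2.5) / 10 = 26.8000 / 10 = 2.6800
UCL_R = D₄·R̄ = 1.924 × 2.6800 = 5.1563

5.16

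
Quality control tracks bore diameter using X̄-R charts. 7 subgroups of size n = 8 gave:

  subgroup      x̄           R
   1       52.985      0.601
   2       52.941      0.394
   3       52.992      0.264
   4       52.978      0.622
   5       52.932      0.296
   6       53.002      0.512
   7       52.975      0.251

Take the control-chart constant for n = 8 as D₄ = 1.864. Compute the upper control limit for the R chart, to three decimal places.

0.783

R̄ = (0.601 + 0.394 + 0.264 + 0.622 + 0.296 + 0.512 + 0.251) / 7 = 2.9400 / 7 = 0.4200
UCL_R = D₄·R̄ = 1.864 × 0.4200 = 0.7829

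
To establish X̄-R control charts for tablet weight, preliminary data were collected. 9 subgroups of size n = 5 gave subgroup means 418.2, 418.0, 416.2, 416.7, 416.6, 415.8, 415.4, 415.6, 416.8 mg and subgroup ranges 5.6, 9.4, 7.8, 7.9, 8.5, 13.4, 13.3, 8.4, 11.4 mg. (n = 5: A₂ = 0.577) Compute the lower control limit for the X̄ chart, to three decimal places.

411.095

X̄̄ = (418.2 + 418.0 + 416.2 + 416.7 + 416.6 + 415.8 + 415.4 + 415.6 + 416.8) / 9 = 3749.3000 / 9 = 416.5889
R̄ = (5.6 + 9.4 + 7.8 + 7.9 + 8.5 + 13.4 + 13.3 + 8.4 + 11.4) / 9 = 85.7000 / 9 = 9.5222
LCL = X̄̄ − A₂·R̄ = 416.5889 − 0.577 × 9.5222 = 411.0946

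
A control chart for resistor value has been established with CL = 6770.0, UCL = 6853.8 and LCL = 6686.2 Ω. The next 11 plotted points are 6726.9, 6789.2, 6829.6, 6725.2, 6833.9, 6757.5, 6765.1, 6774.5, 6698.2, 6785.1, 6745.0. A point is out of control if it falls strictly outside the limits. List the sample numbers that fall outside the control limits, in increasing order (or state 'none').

All 11 points lie within [6686.2, 6853.8].

none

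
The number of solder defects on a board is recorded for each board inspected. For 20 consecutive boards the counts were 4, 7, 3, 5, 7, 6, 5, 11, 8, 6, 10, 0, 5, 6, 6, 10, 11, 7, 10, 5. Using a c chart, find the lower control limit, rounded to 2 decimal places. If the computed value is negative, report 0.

c̄ = (4 + 7 + 3 + 5 + 7 + 6 + 5 + 11 + 8 + 6 + 10 + 0 + 5 + 6 + 6 + 10 + 11 + 7 + 10 + 5) / 20 = 132 / 20 = 6.6000
LCL = c̄ − 3√c̄ = 6.6000 − 3 × 2.5690 = -1.1071 → 0 (cannot be negative)

0.00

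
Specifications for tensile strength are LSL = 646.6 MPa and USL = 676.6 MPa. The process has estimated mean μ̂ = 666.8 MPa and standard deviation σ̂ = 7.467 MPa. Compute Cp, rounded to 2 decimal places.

Cp = (USL − LSL) / (6σ̂) = (676.6 − 646.6) / (6 × 7.467) = 30.0000 / 44.8020 = 0.6696

0.67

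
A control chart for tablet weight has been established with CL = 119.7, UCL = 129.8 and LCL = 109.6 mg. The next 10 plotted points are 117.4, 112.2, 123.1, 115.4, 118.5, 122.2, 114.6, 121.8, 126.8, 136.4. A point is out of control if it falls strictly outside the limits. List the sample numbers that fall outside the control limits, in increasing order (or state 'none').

Compare each point to [109.6, 129.8]: sample 10 = 136.4 > UCL.

10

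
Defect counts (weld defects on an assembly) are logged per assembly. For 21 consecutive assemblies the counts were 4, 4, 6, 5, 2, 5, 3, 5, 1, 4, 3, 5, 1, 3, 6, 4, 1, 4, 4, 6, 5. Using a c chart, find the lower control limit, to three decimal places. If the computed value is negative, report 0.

c̄ = (4 + 4 + 6 + 5 + 2 + 5 + 3 + 5 + 1 + 4 + 3 + 5 + 1 + 3 + 6 + 4 + 1 + 4 + 4 + 6 + 5) / 21 = 81 / 21 = 3.8571
LCL = c̄ − 3√c̄ = 3.8571 − 3 × 1.9640 = -2.0347 → 0 (cannot be negative)

0.000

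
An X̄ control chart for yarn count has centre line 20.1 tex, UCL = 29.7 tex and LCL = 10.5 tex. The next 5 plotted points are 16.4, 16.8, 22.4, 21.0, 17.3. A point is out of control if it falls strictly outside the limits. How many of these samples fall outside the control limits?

0

All 5 points lie within [10.5, 29.7].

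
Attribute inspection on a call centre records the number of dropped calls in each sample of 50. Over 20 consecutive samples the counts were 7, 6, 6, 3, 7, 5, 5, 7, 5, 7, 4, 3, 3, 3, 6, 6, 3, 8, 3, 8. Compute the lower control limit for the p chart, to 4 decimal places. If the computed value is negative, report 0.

0.0000

p̄ = Σdᵢ / (k·n) = 105 / (20 × 50) = 0.10500
LCL = p̄ − 3·√(p̄(1−p̄)/n) = 0.10500 − 3 × 0.04335 = -0.02506 → 0 (negative, so LCL = 0)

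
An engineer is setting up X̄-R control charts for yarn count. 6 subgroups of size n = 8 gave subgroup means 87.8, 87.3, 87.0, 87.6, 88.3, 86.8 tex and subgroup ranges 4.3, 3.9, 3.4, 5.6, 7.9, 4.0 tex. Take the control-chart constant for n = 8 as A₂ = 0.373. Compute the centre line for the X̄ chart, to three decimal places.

X̄̄ = (87.8 + 87.3 + 87.0 + 87.6 + 88.3 + 86.8) / 6 = 524.8000 / 6 = 87.4667
CL = X̄̄ = 87.4667

87.467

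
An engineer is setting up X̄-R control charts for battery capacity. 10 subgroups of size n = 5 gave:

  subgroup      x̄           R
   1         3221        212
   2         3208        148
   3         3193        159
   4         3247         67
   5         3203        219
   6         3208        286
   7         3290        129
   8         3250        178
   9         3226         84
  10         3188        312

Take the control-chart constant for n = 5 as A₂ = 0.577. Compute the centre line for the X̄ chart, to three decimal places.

3223.400

X̄̄ = (3221 + 3208 + 3193 + 3247 + 3203 + 3208 + 3290 + 3250 + 3226 + 3188) / 10 = 32234.0000 / 10 = 3223.4000
CL = X̄̄ = 3223.4000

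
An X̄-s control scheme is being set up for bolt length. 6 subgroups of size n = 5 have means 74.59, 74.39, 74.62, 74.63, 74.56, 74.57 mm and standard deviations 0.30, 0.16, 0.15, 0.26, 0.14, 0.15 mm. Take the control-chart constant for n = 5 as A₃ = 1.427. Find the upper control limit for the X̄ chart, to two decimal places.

X̄̄ = (74.59 + 74.39 + 74.62 + 74.63 + 74.56 + 74.57) / 6 = 74.5600
s̄ = (0.30 + 0.16 + 0.15 + 0.26 + 0.14 + 0.15) / 6 = 0.1933
UCL = X̄̄ + A₃·s̄ = 74.5600 + 1.427 × 0.1933 = 74.8359

74.84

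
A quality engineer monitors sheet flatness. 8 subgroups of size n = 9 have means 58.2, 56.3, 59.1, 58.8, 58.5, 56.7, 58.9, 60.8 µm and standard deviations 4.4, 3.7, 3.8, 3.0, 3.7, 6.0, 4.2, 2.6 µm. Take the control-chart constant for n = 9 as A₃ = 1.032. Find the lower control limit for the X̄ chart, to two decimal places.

54.36

X̄̄ = (58.2 + 56.3 + 59.1 + 58.8 + 58.5 + 56.7 + 58.9 + 60.8) / 8 = 58.4125
s̄ = (4.4 + 3.7 + 3.8 + 3.0 + 3.7 + 6.0 + 4.2 + 2.6) / 8 = 3.9250
LCL = X̄̄ − A₃·s̄ = 58.4125 − 1.032 × 3.9250 = 54.3619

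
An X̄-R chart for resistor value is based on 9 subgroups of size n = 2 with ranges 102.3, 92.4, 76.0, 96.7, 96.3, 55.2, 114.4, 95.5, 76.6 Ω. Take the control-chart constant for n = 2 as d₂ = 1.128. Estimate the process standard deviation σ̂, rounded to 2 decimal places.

R̄ = (102.3 + 92.4 + 76.0 + 96.7 + 96.3 + 55.2 + 114.4 + 95.5 + 76.6) / 9 = 89.4889
σ̂ = R̄ / d₂ = 89.4889 / 1.128 = 79.3341

79.33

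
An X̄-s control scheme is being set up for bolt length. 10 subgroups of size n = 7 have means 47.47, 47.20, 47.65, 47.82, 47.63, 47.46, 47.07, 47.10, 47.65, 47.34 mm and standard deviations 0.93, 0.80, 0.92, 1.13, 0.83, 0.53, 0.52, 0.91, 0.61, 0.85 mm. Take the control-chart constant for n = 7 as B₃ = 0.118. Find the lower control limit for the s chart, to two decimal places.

0.09

s̄ = (0.93 + 0.80 + 0.92 + 1.13 + 0.83 + 0.53 + 0.52 + 0.91 + 0.61 + 0.85) / 10 = 0.8030
LCL_s = B₃·s̄ = 0.118 × 0.8030 = 0.0948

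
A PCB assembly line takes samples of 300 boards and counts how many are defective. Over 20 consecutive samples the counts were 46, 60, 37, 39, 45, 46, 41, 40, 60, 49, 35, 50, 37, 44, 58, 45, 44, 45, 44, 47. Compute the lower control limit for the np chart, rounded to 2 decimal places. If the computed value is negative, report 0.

26.94

p̄ = Σdᵢ / (k·n) = 912 / (20 × 300) = 0.15200
LCL = np̄ − 3·√(np̄(1−p̄)) = 45.6000 − 3 × 6.2184 = 26.9447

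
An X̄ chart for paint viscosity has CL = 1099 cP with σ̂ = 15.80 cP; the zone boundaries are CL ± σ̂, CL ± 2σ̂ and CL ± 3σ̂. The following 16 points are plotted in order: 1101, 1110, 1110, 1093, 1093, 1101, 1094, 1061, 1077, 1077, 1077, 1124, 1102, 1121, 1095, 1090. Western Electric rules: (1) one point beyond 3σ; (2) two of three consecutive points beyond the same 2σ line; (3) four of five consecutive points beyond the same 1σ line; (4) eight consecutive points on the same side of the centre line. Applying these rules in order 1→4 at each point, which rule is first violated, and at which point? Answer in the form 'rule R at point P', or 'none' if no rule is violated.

Zone of each point (C = within 1σ̂, B = 1σ̂–2σ̂, A = 2σ̂–3σ̂, * = beyond 3σ̂; sign = side of CL): 1:+C, 2:+C, 3:+C, 4:-C, 5:-C, 6:+C, 7:-C, 8:-A, 9:-B, 10:-B, 11:-B, 12:+B, 13:+C, 14:+B, 15:-C, 16:-C
Rule 3 (four of five consecutive points beyond the same 1σ limit) is satisfied at point 11.

rule 3 at point 11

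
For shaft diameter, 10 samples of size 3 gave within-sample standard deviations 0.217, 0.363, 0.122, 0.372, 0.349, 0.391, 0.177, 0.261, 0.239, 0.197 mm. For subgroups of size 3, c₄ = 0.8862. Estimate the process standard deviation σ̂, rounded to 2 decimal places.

0.30

s̄ = (0.217 + 0.363 + 0.122 + 0.372 + 0.349 + 0.391 + 0.177 + 0.261 + 0.239 + 0.197) / 10 = 0.2688
σ̂ = s̄ / c₄ = 0.2688 / 0.8862 = 0.3033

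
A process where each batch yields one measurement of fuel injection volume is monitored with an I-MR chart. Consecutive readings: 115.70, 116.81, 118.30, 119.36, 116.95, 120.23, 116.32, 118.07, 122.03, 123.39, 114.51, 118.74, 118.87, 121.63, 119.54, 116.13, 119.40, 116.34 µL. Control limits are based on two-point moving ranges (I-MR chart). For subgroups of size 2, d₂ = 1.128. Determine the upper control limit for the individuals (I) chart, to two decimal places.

126.00

X̄ = (115.70 + 116.81 + 118.30 + 119.36 + 116.95 + 120.23 + 116.32 + 118.07 + 122.03 + 123.39 + 114.51 + 118.74 + 118.87 + 121.63 + 119.54 + 116.13 + 119.40 + 116.34) / 18 = 118.4622
Moving ranges: 1.11, 1.49, 1.06, 2.41, 3.28, 3.91, 1.75, 3.96, 1.36, 8.88, 4.23, 0.13, 2.76, 2.09, 3.41, 3.27, 3.06; M̄R̄ = 48.1600 / 17 = 2.8329
UCL = X̄ + 3·M̄R̄/d₂ = 118.4622 + 3 × 2.8329 / 1.128 = 125.9966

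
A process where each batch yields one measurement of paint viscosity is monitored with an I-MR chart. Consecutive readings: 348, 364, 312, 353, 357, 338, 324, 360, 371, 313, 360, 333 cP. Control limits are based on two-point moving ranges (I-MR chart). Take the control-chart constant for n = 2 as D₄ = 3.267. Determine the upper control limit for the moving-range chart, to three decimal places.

96.525

Moving ranges: 16, 52, 41, 4, 19, 14, 36, 11, 58, 47, 27; M̄R̄ = 325.0000 / 11 = 29.5455
UCL_MR = D₄·M̄R̄ = 3.267 × 29.5455 = 96.5250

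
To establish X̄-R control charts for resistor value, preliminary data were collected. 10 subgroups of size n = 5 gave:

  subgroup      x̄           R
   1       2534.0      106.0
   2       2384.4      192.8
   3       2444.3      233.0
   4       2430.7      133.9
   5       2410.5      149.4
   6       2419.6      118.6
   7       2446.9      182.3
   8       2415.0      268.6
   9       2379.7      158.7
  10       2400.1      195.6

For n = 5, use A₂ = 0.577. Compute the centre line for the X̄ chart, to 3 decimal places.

2426.520

X̄̄ = (2534.0 + 2384.4 + 2444.3 + 2430.7 + 2410.5 + 2419.6 + 2446.9 + 2415.0 + 2379.7 + 2400.1) / 10 = 24265.2000 / 10 = 2426.5200
CL = X̄̄ = 2426.5200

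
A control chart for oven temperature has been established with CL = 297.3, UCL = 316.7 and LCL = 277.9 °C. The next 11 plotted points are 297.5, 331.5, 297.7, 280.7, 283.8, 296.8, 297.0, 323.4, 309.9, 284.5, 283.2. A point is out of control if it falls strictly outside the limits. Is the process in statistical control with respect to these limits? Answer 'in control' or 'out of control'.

Compare each point to [277.9, 316.7]: sample 2 = 331.5 > UCL; sample 8 = 323.4 > UCL.

out of control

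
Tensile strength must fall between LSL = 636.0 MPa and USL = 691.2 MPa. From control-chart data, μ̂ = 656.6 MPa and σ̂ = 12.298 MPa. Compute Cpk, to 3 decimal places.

Cpu = (USL − μ̂) / (3σ̂) = (691.2 − 656.6) / (3 × 12.298) = 0.9378; Cpl = (μ̂ − LSL) / (3σ̂) = (656.6 − 636.0) / (3 × 12.298) = 0.5584; Cpk = min(Cpu, Cpl) = 0.5584

0.558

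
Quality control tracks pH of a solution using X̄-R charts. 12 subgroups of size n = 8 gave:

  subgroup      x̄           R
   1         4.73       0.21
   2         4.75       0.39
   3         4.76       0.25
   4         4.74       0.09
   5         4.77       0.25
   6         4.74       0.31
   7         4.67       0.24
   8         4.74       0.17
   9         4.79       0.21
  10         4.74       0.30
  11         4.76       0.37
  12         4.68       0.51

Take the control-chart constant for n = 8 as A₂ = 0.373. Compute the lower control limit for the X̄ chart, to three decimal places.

X̄̄ = (4.73 + 4.75 + 4.76 + 4.74 + 4.77 + 4.74 + 4.67 + 4.74 + 4.79 + 4.74 + 4.76 + 4.68) / 12 = 56.8700 / 12 = 4.7392
R̄ = (0.21 + 0.39 + 0.25 + 0.09 + 0.25 + 0.31 + 0.24 + 0.17 + 0.21 + 0.30 + 0.37 + 0.51) / 12 = 3.3000 / 12 = 0.2750
LCL = X̄̄ − A₂·R̄ = 4.7392 − 0.373 × 0.2750 = 4.6366

4.637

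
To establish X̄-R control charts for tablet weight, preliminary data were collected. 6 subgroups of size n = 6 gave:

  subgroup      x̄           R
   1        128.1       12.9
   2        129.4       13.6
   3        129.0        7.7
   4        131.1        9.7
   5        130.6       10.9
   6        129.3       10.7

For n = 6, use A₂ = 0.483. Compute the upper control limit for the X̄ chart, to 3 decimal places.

X̄̄ = (128.1 + 129.4 + 129.0 + 131.1 + 130.6 + 129.3) / 6 = 777.5000 / 6 = 129.5833
R̄ = (12.9 + 13.6 + 7.7 + 9.7 + 10.9 + 10.7) / 6 = 65.5000 / 6 = 10.9167
UCL = X̄̄ + A₂·R̄ = 129.5833 + 0.483 × 10.9167 = 134.8561

134.856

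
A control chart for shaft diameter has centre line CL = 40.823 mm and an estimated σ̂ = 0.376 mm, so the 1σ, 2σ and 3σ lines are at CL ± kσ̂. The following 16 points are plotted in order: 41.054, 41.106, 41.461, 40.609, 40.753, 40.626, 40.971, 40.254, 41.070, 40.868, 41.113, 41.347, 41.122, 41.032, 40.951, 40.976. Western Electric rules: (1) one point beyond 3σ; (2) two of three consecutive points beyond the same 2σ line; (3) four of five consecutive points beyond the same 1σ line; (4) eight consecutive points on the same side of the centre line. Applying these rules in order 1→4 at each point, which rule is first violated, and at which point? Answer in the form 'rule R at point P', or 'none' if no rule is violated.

Zone of each point (C = within 1σ̂, B = 1σ̂–2σ̂, A = 2σ̂–3σ̂, * = beyond 3σ̂; sign = side of CL): 1:+C, 2:+C, 3:+B, 4:-C, 5:-C, 6:-C, 7:+C, 8:-B, 9:+C, 10:+C, 11:+C, 12:+B, 13:+C, 14:+C, 15:+C, 16:+C
Rule 4 (eight consecutive points on the same side of the centre line) is satisfied at point 16.

rule 4 at point 16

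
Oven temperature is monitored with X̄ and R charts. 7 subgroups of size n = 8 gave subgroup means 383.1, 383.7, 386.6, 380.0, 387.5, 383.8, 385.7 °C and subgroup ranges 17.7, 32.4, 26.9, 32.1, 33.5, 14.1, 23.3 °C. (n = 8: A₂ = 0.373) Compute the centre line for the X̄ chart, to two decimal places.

X̄̄ = (383.1 + 383.7 + 386.6 + 380.0 + 387.5 + 383.8 + 385.7) / 7 = 2690.4000 / 7 = 384.3429
CL = X̄̄ = 384.3429

384.34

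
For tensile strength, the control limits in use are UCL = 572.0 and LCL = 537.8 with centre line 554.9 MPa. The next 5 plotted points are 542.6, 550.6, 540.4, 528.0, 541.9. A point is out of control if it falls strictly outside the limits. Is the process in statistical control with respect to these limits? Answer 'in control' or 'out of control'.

Compare each point to [537.8, 572.0]: sample 4 = 528.0 < LCL.

out of control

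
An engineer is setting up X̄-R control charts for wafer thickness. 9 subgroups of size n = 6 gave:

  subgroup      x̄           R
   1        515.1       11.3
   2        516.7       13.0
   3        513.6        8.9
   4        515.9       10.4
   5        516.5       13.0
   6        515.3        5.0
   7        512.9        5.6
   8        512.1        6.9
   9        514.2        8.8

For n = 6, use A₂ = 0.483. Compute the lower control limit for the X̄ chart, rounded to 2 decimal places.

510.25

X̄̄ = (515.1 + 516.7 + 513.6 + 515.9 + 516.5 + 515.3 + 512.9 + 512.1 + 514.2) / 9 = 4632.3000 / 9 = 514.7000
R̄ = (11.3 + 13.0 + 8.9 + 10.4 + 13.0 + 5.0 + 5.6 + 6.9 + 8.8) / 9 = 82.9000 / 9 = 9.2111
LCL = X̄̄ − A₂·R̄ = 514.7000 − 0.483 × 9.2111 = 510.2510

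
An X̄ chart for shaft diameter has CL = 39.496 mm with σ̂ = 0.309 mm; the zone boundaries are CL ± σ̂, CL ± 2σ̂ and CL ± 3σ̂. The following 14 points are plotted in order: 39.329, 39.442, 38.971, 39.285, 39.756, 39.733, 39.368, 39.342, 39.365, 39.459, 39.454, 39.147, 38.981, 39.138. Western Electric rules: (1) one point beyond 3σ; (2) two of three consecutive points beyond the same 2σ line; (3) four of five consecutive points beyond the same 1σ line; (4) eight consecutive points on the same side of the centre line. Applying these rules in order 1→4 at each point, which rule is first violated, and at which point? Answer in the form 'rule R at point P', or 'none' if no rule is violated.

Zone of each point (C = within 1σ̂, B = 1σ̂–2σ̂, A = 2σ̂–3σ̂, * = beyond 3σ̂; sign = side of CL): 1:-C, 2:-C, 3:-B, 4:-C, 5:+C, 6:+C, 7:-C, 8:-C, 9:-C, 10:-C, 11:-C, 12:-B, 13:-B, 14:-B
Rule 4 (eight consecutive points on the same side of the centre line) is satisfied at point 14.

rule 4 at point 14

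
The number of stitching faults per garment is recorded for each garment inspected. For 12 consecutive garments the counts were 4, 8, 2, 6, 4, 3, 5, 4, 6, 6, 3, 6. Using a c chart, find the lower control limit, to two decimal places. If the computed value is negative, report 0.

0.00

c̄ = (4 + 8 + 2 + 6 + 4 + 3 + 5 + 4 + 6 + 6 + 3 + 6) / 12 = 57 / 12 = 4.7500
LCL = c̄ − 3√c̄ = 4.7500 − 3 × 2.1794 = -1.7883 → 0 (cannot be negative)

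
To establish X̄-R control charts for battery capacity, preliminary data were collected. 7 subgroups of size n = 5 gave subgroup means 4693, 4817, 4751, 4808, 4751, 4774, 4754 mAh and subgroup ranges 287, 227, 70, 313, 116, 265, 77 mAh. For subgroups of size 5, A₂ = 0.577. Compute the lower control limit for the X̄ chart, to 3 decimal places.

X̄̄ = (4693 + 4817 + 4751 + 4808 + 4751 + 4774 + 4754) / 7 = 33348.0000 / 7 = 4764.0000
R̄ = (287 + 227 + 70 + 313 + 116 + 265 + 77) / 7 = 1355.0000 / 7 = 193.5714
LCL = X̄̄ − A₂·R̄ = 4764.0000 − 0.577 × 193.5714 = 4652.3093

4652.309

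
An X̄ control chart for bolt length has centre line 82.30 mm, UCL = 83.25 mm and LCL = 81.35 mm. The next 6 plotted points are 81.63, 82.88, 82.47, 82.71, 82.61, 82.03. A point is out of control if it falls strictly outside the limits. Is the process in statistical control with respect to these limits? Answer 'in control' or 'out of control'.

All 6 points lie within [81.35, 83.25].

in control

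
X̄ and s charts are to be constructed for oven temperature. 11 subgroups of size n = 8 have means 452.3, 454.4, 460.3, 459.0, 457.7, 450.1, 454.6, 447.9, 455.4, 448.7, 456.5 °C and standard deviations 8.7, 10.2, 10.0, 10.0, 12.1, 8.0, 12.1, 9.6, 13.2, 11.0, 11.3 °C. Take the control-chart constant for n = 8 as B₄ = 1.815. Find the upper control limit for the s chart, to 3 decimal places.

19.173

s̄ = (8.7 + 10.2 + 10.0 + 10.0 + 12.1 + 8.0 + 12.1 + 9.6 + 13.2 + 11.0 + 11.3) / 11 = 10.5636
UCL_s = B₄·s̄ = 1.815 × 10.5636 = 19.1730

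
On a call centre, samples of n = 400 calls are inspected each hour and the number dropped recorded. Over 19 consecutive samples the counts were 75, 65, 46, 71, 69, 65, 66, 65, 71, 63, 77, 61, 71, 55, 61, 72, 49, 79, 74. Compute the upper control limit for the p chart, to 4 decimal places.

0.2208

p̄ = Σdᵢ / (k·n) = 1255 / (19 × 400) = 0.16513
UCL = p̄ + 3·√(p̄(1−p̄)/n) = 0.16513 + 3 × √(0.16513×0.83487/400) = 0.16513 + 3 × 0.01856 = 0.22083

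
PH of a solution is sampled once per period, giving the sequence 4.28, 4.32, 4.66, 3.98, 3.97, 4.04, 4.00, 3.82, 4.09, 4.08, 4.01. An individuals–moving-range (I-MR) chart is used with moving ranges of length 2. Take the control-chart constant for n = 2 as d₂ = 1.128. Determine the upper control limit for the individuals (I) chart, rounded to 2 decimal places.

X̄ = (4.28 + 4.32 + 4.66 + 3.98 + 3.97 + 4.04 + 4.00 + 3.82 + 4.09 + 4.08 + 4.01) / 11 = 4.1136
Moving ranges: 0.04, 0.34, 0.68, 0.01, 0.07, 0.04, 0.18, 0.27, 0.01, 0.07; M̄R̄ = 1.7100 / 10 = 0.1710
UCL = X̄ + 3·M̄R̄/d₂ = 4.1136 + 3 × 0.1710 / 1.128 = 4.5684

4.57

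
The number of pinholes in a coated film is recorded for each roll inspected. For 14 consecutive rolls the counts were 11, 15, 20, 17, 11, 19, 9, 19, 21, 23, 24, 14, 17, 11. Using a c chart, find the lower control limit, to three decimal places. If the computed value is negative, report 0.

4.314

c̄ = (11 + 15 + 20 + 17 + 11 + 19 + 9 + 19 + 21 + 23 + 24 + 14 + 17 + 11) / 14 = 231 / 14 = 16.5000
LCL = c̄ − 3√c̄ = 16.5000 − 3 × 4.0620 = 4.3139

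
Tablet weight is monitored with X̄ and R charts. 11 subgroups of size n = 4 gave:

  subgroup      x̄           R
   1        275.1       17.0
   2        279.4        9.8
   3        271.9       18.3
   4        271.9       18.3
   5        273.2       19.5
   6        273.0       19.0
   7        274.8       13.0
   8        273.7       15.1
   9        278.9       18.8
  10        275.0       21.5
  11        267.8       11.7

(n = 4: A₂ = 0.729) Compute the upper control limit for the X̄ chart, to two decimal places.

X̄̄ = (275.1 + 279.4 + 271.9 + 271.9 + 273.2 + 273.0 + 274.8 + 273.7 + 278.9 + 275.0 + 267.8) / 11 = 3014.7000 / 11 = 274.0636
R̄ = (17.0 + 9.8 + 18.3 + 18.3 + 19.5 + 19.0 + 13.0 + 15.1 + 18.8 + 21.5 + 11.7) / 11 = 182.0000 / 11 = 16.5455
UCL = X̄̄ + A₂·R̄ = 274.0636 + 0.729 × 16.5455 = 286.1253

286.13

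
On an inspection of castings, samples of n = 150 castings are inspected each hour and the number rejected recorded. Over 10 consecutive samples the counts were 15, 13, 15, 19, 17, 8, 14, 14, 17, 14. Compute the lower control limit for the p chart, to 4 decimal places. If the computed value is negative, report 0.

0.0247

p̄ = Σdᵢ / (k·n) = 146 / (10 × 150) = 0.09733
LCL = p̄ − 3·√(p̄(1−p̄)/n) = 0.09733 − 3 × 0.02420 = 0.02473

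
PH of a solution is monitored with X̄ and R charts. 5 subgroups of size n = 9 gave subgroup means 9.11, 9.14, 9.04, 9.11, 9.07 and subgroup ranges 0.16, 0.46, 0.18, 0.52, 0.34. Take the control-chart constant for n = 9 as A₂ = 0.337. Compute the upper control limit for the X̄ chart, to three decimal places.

X̄̄ = (9.11 + 9.14 + 9.04 + 9.11 + 9.07) / 5 = 45.4700 / 5 = 9.0940
R̄ = (0.16 + 0.46 + 0.18 + 0.52 + 0.34) / 5 = 1.6600 / 5 = 0.3320
UCL = X̄̄ + A₂·R̄ = 9.0940 + 0.337 × 0.3320 = 9.2059

9.206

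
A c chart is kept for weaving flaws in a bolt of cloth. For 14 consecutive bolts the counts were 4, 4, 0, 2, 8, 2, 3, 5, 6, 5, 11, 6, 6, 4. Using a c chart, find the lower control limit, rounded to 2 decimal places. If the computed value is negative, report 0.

0.00

c̄ = (4 + 4 + 0 + 2 + 8 + 2 + 3 + 5 + 6 + 5 + 11 + 6 + 6 + 4) / 14 = 66 / 14 = 4.7143
LCL = c̄ − 3√c̄ = 4.7143 − 3 × 2.1712 = -1.7994 → 0 (cannot be negative)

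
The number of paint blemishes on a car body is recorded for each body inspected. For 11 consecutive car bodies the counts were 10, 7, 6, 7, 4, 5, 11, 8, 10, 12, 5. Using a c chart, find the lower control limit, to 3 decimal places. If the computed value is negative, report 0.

c̄ = (10 + 7 + 6 + 7 + 4 + 5 + 11 + 8 + 10 + 12 + 5) / 11 = 85 / 11 = 7.7273
LCL = c̄ − 3√c̄ = 7.7273 − 3 × 2.7798 = -0.6121 → 0 (cannot be negative)

0.000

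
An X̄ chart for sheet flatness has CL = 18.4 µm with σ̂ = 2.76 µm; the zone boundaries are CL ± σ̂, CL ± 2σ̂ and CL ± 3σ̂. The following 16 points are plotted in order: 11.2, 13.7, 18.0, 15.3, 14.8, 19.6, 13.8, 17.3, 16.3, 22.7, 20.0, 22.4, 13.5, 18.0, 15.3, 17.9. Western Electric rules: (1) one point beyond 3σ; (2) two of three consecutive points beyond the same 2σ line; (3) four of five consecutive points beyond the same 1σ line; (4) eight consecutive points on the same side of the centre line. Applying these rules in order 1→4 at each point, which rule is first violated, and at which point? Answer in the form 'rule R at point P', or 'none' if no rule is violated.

rule 3 at point 5

Zone of each point (C = within 1σ̂, B = 1σ̂–2σ̂, A = 2σ̂–3σ̂, * = beyond 3σ̂; sign = side of CL): 1:-A, 2:-B, 3:-C, 4:-B, 5:-B, 6:+C, 7:-B, 8:-C, 9:-C, 10:+B, 11:+C, 12:+B, 13:-B, 14:-C, 15:-B, 16:-C
Rule 3 (four of five consecutive points beyond the same 1σ limit) is satisfied at point 5.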